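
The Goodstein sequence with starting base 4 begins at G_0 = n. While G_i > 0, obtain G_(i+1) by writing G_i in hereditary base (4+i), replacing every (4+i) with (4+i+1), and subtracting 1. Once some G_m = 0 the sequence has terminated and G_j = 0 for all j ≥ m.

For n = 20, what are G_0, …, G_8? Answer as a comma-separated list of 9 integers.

20, 29, 39, 51, 65, 81, 99, 107, 115

[0] 20 ≡ 4^2 + 4 (base 4). Lift 5: 30. −1: 29.
[1] 29 ≡ 5^2 + 4 (base 5). Lift 6: 40. −1: 39.
[2] 39 ≡ 6^2 + 3 (base 6). Lift 7: 52. −1: 51.
[3] 51 ≡ 7^2 + 2 (base 7). Lift 8: 66. −1: 65.
[4] 65 ≡ 8^2 + 1 (base 8). Lift 9: 82. −1: 81.
[5] 81 ≡ 9^2 (base 9). Lift 10: 100. −1: 99.
[6] 99 ≡ 9·10 + 9 (base 10). Lift 11: 108. −1: 107.
[7] 107 ≡ 9·11 + 8 (base 11). Lift 12: 116. −1: 115.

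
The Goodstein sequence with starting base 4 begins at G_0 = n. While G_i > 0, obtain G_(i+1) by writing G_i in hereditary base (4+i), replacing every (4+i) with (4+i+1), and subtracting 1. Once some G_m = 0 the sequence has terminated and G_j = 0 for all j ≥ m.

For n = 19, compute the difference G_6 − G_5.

6

base 4: 19 = 4^2 + 3; at 5: 5^2 + 3 = 28; next = 27
base 5: 27 = 5^2 + 2; at 6: 6^2 + 2 = 38; next = 37
base 6: 37 = 6^2 + 1; at 7: 7^2 + 1 = 50; next = 49
base 7: 49 = 7^2; at 8: 8^2 = 64; next = 63
base 8: 63 = 7·8 + 7; at 9: 7·9 + 7 = 70; next = 69
base 9: 69 = 7·9 + 6; at 10: 7·10 + 6 = 76; next = 75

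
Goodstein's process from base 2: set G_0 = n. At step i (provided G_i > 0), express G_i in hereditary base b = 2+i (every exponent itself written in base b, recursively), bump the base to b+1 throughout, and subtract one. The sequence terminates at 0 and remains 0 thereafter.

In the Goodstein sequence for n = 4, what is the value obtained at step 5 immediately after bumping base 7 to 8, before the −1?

140

G_0 = 4. HB_2(4) = 2^2. Bump = 27. G_1 = 26.
G_1 = 26. HB_3(26) = 2·3^2 + 2·3 + 2. Bump = 42. G_2 = 41.
G_2 = 41. HB_4(41) = 2·4^2 + 2·4 + 1. Bump = 61. G_3 = 60.
G_3 = 60. HB_5(60) = 2·5^2 + 2·5. Bump = 84. G_4 = 83.
G_4 = 83. HB_6(83) = 2·6^2 + 6 + 5. Bump = 110. G_5 = 109.
G_5 = 109. HB_7(109) = 2·7^2 + 7 + 4. Bump = 140. G_6 = 139.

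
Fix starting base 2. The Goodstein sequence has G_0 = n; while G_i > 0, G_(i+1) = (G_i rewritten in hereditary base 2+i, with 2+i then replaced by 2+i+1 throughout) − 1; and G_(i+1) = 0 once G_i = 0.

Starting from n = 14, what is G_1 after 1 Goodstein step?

110

G_0 = 14. HB_2(14) = 2^(2 + 1) + 2^2 + 2. Bump = 111. G_1 = 110.
G_1 = 110. HB_3(110) = 3^(3 + 1) + 3^3 + 2. Bump = 1282. G_2 = 1281.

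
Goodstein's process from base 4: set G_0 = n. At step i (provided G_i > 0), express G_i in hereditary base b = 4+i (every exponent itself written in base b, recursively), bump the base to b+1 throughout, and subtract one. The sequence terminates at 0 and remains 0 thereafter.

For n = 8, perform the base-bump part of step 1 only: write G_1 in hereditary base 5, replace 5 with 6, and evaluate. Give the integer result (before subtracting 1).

i=0: 8 = 2·4 (b=4); 4→5: 2·5 = 10; 10−1 = 9
i=1: 9 = 5 + 4 (b=5); 5→6: 6 + 4 = 10; 10−1 = 9

10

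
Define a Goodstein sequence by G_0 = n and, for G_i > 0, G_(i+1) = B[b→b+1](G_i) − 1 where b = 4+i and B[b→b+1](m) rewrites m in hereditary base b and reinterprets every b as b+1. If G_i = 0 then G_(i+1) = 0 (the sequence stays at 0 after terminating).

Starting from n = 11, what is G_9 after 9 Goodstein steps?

step 0: 11 = 2·4 + 3; sub 5 for 4: 2·5 + 3; = 13; G_1 = 13−1 = 12
step 1: 12 = 2·5 + 2; sub 6 for 5: 2·6 + 2; = 14; G_2 = 14−1 = 13
step 2: 13 = 2·6 + 1; sub 7 for 6: 2·7 + 1; = 15; G_3 = 15−1 = 14
step 3: 14 = 2·7; sub 8 for 7: 2·8; = 16; G_4 = 16−1 = 15
step 4: 15 = 8 + 7; sub 9 for 8: 9 + 7; = 16; G_5 = 16−1 = 15
step 5: 15 = 9 + 6; sub 10 for 9: 10 + 6; = 16; G_6 = 16−1 = 15
step 6: 15 = 10 + 5; sub 11 for 10: 11 + 5; = 16; G_7 = 16−1 = 15
step 7: 15 = 11 + 4; sub 12 for 11: 12 + 4; = 16; G_8 = 16−1 = 15
step 8: 15 = 12 + 3; sub 13 for 12: 13 + 3; = 16; G_9 = 16−1 = 15

15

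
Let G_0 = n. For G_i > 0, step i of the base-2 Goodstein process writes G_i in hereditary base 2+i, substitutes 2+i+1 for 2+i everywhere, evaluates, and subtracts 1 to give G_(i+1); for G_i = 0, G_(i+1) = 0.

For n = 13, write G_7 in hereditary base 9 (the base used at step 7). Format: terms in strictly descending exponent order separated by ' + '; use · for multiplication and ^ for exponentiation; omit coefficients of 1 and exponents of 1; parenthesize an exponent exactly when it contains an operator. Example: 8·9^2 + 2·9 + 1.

9^(9 + 1) + 3·9^3 + 3·9^2 + 2·9 + 6

G_0 = 13. HB_2(13) = 2^(2 + 1) + 2^2 + 1. Bump = 109. G_1 = 108.
G_1 = 108. HB_3(108) = 3^(3 + 1) + 3^3. Bump = 1280. G_2 = 1279.
G_2 = 1279. HB_4(1279) = 4^(4 + 1) + 3·4^3 + 3·4^2 + 3·4 + 3. Bump = 16093. G_3 = 16092.
G_3 = 16092. HB_5(16092) = 5^(5 + 1) + 3·5^3 + 3·5^2 + 3·5 + 2. Bump = 280712. G_4 = 280711.
G_4 = 280711. HB_6(280711) = 6^(6 + 1) + 3·6^3 + 3·6^2 + 3·6 + 1. Bump = 5765999. G_5 = 5765998.
G_5 = 5765998. HB_7(5765998) = 7^(7 + 1) + 3·7^3 + 3·7^2 + 3·7. Bump = 134219480. G_6 = 134219479.
G_6 = 134219479. HB_8(134219479) = 8^(8 + 1) + 3·8^3 + 3·8^2 + 2·8 + 7. Bump = 3486786856. G_7 = 3486786855.
G_7 = 3486786855. HB_9(3486786855) = 9^(9 + 1) + 3·9^3 + 3·9^2 + 2·9 + 6. Bump = 100000003326. G_8 = 100000003325.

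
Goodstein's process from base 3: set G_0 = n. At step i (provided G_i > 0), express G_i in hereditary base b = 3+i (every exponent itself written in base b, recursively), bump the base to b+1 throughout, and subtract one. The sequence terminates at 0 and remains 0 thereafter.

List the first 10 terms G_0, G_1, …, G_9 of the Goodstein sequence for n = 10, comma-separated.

10 —HB3→ 3^2 + 1 —bump→ 4^2 + 1 = 17 —(−1)→ 16
16 —HB4→ 4^2 —bump→ 5^2 = 25 —(−1)→ 24
24 —HB5→ 4·5 + 4 —bump→ 4·6 + 4 = 28 —(−1)→ 27
27 —HB6→ 4·6 + 3 —bump→ 4·7 + 3 = 31 —(−1)→ 30
30 —HB7→ 4·7 + 2 —bump→ 4·8 + 2 = 34 —(−1)→ 33
33 —HB8→ 4·8 + 1 —bump→ 4·9 + 1 = 37 —(−1)→ 36
36 —HB9→ 4·9 —bump→ 4·10 = 40 —(−1)→ 39
39 —HB10→ 3·10 + 9 —bump→ 3·11 + 9 = 42 —(−1)→ 41
41 —HB11→ 3·11 + 8 —bump→ 3·12 + 8 = 44 —(−1)→ 43

10, 16, 24, 27, 30, 33, 36, 39, 41, 43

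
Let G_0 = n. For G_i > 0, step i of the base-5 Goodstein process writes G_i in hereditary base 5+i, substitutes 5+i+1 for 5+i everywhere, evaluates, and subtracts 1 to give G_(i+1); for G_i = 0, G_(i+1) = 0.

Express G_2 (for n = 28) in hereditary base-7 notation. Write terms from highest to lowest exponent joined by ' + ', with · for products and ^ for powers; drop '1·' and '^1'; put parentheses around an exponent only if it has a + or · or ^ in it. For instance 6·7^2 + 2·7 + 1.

G_0 = 28. HB_5(28) = 5^2 + 3. Bump = 39. G_1 = 38.
G_1 = 38. HB_6(38) = 6^2 + 2. Bump = 51. G_2 = 50.
G_2 = 50. HB_7(50) = 7^2 + 1. Bump = 65. G_3 = 64.

7^2 + 1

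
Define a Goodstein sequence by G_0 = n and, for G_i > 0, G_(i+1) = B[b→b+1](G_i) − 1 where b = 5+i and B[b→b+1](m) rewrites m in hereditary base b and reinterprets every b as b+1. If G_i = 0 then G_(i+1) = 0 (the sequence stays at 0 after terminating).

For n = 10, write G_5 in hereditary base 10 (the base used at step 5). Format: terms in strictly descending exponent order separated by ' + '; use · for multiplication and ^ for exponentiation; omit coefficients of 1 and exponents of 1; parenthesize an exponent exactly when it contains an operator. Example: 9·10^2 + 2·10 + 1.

i=0: 10 = 2·5 (b=5); 5→6: 2·6 = 12; 12−1 = 11
i=1: 11 = 6 + 5 (b=6); 6→7: 7 + 5 = 12; 12−1 = 11
i=2: 11 = 7 + 4 (b=7); 7→8: 8 + 4 = 12; 12−1 = 11
i=3: 11 = 8 + 3 (b=8); 8→9: 9 + 3 = 12; 12−1 = 11
i=4: 11 = 9 + 2 (b=9); 9→10: 10 + 2 = 12; 12−1 = 11
i=5: 11 = 10 + 1 (b=10); 10→11: 11 + 1 = 12; 12−1 = 11

10 + 1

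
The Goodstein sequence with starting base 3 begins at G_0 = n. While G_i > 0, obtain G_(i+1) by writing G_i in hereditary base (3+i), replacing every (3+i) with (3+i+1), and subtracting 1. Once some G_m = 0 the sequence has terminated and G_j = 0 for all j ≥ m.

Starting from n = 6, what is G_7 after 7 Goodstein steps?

base 3: 6 = 2·3; at 4: 2·4 = 8; next = 7
base 4: 7 = 4 + 3; at 5: 5 + 3 = 8; next = 7
base 5: 7 = 5 + 2; at 6: 6 + 2 = 8; next = 7
base 6: 7 = 6 + 1; at 7: 7 + 1 = 8; next = 7
base 7: 7 = 7; at 8: 8 = 8; next = 7
base 8: 7 = 7; at 9: 7 = 7; next = 6
base 9: 6 = 6; at 10: 6 = 6; next = 5

5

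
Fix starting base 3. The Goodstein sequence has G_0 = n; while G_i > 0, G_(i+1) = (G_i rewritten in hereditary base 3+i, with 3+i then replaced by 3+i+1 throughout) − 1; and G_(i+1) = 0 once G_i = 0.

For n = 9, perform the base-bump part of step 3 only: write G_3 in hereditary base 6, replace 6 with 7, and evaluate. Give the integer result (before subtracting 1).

9 —HB3→ 3^2 —bump→ 4^2 = 16 —(−1)→ 15
15 —HB4→ 3·4 + 3 —bump→ 3·5 + 3 = 18 —(−1)→ 17
17 —HB5→ 3·5 + 2 —bump→ 3·6 + 2 = 20 —(−1)→ 19
19 —HB6→ 3·6 + 1 —bump→ 3·7 + 1 = 22 —(−1)→ 21

22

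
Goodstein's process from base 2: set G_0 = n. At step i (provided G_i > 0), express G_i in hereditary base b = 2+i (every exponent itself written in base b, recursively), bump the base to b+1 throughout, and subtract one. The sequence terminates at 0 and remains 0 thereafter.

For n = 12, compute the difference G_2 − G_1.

G_0 = 12. HB_2(12) = 2^(2 + 1) + 2^2. Bump = 108. G_1 = 107.
G_1 = 107. HB_3(107) = 3^(3 + 1) + 2·3^2 + 2·3 + 2. Bump = 1066. G_2 = 1065.

958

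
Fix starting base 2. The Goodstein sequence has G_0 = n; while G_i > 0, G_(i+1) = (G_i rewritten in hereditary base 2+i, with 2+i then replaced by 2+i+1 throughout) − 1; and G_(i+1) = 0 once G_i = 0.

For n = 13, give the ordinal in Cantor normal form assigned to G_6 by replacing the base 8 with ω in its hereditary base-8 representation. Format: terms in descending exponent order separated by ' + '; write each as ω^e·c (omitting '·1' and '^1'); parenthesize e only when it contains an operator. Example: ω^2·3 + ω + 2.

base 2: 13 = 2^(2 + 1) + 2^2 + 1; at 3: 3^(3 + 1) + 3^3 + 1 = 109; next = 108
base 3: 108 = 3^(3 + 1) + 3^3; at 4: 4^(4 + 1) + 4^4 = 1280; next = 1279
base 4: 1279 = 4^(4 + 1) + 3·4^3 + 3·4^2 + 3·4 + 3; at 5: 5^(5 + 1) + 3·5^3 + 3·5^2 + 3·5 + 3 = 16093; next = 16092
base 5: 16092 = 5^(5 + 1) + 3·5^3 + 3·5^2 + 3·5 + 2; at 6: 6^(6 + 1) + 3·6^3 + 3·6^2 + 3·6 + 2 = 280712; next = 280711
base 6: 280711 = 6^(6 + 1) + 3·6^3 + 3·6^2 + 3·6 + 1; at 7: 7^(7 + 1) + 3·7^3 + 3·7^2 + 3·7 + 1 = 5765999; next = 5765998
base 7: 5765998 = 7^(7 + 1) + 3·7^3 + 3·7^2 + 3·7; at 8: 8^(8 + 1) + 3·8^3 + 3·8^2 + 3·8 = 134219480; next = 134219479

ω^(ω + 1) + ω^3·3 + ω^2·3 + ω·2 + 7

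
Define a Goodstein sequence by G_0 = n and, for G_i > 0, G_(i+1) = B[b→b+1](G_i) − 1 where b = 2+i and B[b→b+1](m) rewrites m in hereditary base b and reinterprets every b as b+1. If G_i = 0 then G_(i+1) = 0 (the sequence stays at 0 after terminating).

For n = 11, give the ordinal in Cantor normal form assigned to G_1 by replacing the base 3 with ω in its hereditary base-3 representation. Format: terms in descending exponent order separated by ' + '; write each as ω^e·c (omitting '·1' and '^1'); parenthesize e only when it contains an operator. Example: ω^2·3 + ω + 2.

ω^(ω + 1) + ω

11 —HB2→ 2^(2 + 1) + 2 + 1 —bump→ 3^(3 + 1) + 3 + 1 = 85 —(−1)→ 84
84 —HB3→ 3^(3 + 1) + 3 —bump→ 4^(4 + 1) + 4 = 1028 —(−1)→ 1027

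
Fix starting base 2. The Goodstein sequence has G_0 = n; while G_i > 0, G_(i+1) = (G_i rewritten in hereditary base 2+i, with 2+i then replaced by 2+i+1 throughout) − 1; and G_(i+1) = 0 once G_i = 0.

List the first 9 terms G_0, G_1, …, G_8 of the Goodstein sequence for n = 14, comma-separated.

14, 110, 1281, 18750, 326591, 5862840, 134404971, 3487116548, 100000555551

base 2: 14 = 2^(2 + 1) + 2^2 + 2; at 3: 3^(3 + 1) + 3^3 + 3 = 111; next = 110
base 3: 110 = 3^(3 + 1) + 3^3 + 2; at 4: 4^(4 + 1) + 4^4 + 2 = 1282; next = 1281
base 4: 1281 = 4^(4 + 1) + 4^4 + 1; at 5: 5^(5 + 1) + 5^5 + 1 = 18751; next = 18750
base 5: 18750 = 5^(5 + 1) + 5^5; at 6: 6^(6 + 1) + 6^6 = 326592; next = 326591
base 6: 326591 = 6^(6 + 1) + 5·6^5 + 5·6^4 + 5·6^3 + 5·6^2 + 5·6 + 5; at 7: 7^(7 + 1) + 5·7^5 + 5·7^4 + 5·7^3 + 5·7^2 + 5·7 + 5 = 5862841; next = 5862840
base 7: 5862840 = 7^(7 + 1) + 5·7^5 + 5·7^4 + 5·7^3 + 5·7^2 + 5·7 + 4; at 8: 8^(8 + 1) + 5·8^5 + 5·8^4 + 5·8^3 + 5·8^2 + 5·8 + 4 = 134404972; next = 134404971
base 8: 134404971 = 8^(8 + 1) + 5·8^5 + 5·8^4 + 5·8^3 + 5·8^2 + 5·8 + 3; at 9: 9^(9 + 1) + 5·9^5 + 5·9^4 + 5·9^3 + 5·9^2 + 5·9 + 3 = 3487116549; next = 3487116548
base 9: 3487116548 = 9^(9 + 1) + 5·9^5 + 5·9^4 + 5·9^3 + 5·9^2 + 5·9 + 2; at 10: 10^(10 + 1) + 5·10^5 + 5·10^4 + 5·10^3 + 5·10^2 + 5·10 + 2 = 100000555552; next = 100000555551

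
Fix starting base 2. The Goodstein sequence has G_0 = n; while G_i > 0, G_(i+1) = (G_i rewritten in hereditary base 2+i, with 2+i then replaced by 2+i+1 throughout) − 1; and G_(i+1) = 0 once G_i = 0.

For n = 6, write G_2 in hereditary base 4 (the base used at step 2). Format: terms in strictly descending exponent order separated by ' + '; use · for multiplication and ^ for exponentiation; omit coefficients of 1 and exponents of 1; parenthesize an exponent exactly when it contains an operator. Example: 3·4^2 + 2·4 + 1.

(0) 6|_2 = 2^2 + 2 ↦ 3^3 + 3|_3 = 30 ⇒ 29
(1) 29|_3 = 3^3 + 2 ↦ 4^4 + 2|_4 = 258 ⇒ 257
(2) 257|_4 = 4^4 + 1 ↦ 5^5 + 1|_5 = 3126 ⇒ 3125

4^4 + 1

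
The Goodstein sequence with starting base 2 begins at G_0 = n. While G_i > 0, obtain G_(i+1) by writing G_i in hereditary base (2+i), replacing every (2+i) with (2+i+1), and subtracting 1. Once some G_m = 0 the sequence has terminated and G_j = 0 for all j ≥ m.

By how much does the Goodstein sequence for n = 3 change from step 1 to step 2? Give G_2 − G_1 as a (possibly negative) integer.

i=0: 3 = 2 + 1 (b=2); 2→3: 3 + 1 = 4; 4−1 = 3
i=1: 3 = 3 (b=3); 3→4: 4 = 4; 4−1 = 3

0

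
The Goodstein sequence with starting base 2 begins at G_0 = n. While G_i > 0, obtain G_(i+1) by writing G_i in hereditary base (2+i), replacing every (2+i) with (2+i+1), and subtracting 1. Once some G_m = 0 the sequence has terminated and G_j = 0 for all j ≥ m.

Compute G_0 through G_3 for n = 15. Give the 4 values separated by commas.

15, 111, 1283, 18752

15 —HB2→ 2^(2 + 1) + 2^2 + 2 + 1 —bump→ 3^(3 + 1) + 3^3 + 3 + 1 = 112 —(−1)→ 111
111 —HB3→ 3^(3 + 1) + 3^3 + 3 —bump→ 4^(4 + 1) + 4^4 + 4 = 1284 —(−1)→ 1283
1283 —HB4→ 4^(4 + 1) + 4^4 + 3 —bump→ 5^(5 + 1) + 5^5 + 3 = 18753 —(−1)→ 18752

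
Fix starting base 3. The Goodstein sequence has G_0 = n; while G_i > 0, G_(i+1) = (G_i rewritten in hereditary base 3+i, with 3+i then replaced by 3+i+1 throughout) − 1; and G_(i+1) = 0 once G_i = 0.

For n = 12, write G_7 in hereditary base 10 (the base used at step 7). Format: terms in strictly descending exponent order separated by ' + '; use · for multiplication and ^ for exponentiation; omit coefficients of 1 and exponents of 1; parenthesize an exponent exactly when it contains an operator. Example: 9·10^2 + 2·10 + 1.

7·10 + 5

G_0 = 12. HB_3(12) = 3^2 + 3. Bump = 20. G_1 = 19.
G_1 = 19. HB_4(19) = 4^2 + 3. Bump = 28. G_2 = 27.
G_2 = 27. HB_5(27) = 5^2 + 2. Bump = 38. G_3 = 37.
G_3 = 37. HB_6(37) = 6^2 + 1. Bump = 50. G_4 = 49.
G_4 = 49. HB_7(49) = 7^2. Bump = 64. G_5 = 63.
G_5 = 63. HB_8(63) = 7·8 + 7. Bump = 70. G_6 = 69.
G_6 = 69. HB_9(69) = 7·9 + 6. Bump = 76. G_7 = 75.
G_7 = 75. HB_10(75) = 7·10 + 5. Bump = 82. G_8 = 81.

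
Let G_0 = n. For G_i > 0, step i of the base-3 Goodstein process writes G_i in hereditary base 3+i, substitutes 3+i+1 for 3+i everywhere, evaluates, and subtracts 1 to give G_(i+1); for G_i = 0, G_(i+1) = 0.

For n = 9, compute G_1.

[0] 9 ≡ 3^2 (base 3). Lift 4: 16. −1: 15.
[1] 15 ≡ 3·4 + 3 (base 4). Lift 5: 18. −1: 17.

15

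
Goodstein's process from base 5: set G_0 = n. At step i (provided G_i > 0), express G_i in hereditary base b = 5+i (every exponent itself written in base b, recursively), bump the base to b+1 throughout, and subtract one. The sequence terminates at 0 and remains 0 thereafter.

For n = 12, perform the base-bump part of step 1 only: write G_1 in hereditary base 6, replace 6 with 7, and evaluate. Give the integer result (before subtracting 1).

G_0 = 12. HB_5(12) = 2·5 + 2. Bump = 14. G_1 = 13.
G_1 = 13. HB_6(13) = 2·6 + 1. Bump = 15. G_2 = 14.

15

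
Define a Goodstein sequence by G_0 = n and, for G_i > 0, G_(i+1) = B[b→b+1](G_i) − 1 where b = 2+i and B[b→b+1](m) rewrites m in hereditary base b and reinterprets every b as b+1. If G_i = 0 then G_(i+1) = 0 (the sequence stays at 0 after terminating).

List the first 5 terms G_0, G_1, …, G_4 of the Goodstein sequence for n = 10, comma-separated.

step 0: 10 = 2^(2 + 1) + 2; sub 3 for 2: 3^(3 + 1) + 3; = 84; G_1 = 84−1 = 83
step 1: 83 = 3^(3 + 1) + 2; sub 4 for 3: 4^(4 + 1) + 2; = 1026; G_2 = 1026−1 = 1025
step 2: 1025 = 4^(4 + 1) + 1; sub 5 for 4: 5^(5 + 1) + 1; = 15626; G_3 = 15626−1 = 15625
step 3: 15625 = 5^(5 + 1); sub 6 for 5: 6^(6 + 1); = 279936; G_4 = 279936−1 = 279935

10, 83, 1025, 15625, 279935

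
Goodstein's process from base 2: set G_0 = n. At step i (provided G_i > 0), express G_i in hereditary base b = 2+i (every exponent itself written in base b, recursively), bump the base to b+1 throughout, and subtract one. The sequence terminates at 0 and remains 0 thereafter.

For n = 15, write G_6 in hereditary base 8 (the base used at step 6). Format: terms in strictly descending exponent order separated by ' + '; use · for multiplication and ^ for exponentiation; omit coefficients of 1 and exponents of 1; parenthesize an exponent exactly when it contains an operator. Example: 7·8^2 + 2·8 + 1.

15 —HB2→ 2^(2 + 1) + 2^2 + 2 + 1 —bump→ 3^(3 + 1) + 3^3 + 3 + 1 = 112 —(−1)→ 111
111 —HB3→ 3^(3 + 1) + 3^3 + 3 —bump→ 4^(4 + 1) + 4^4 + 4 = 1284 —(−1)→ 1283
1283 —HB4→ 4^(4 + 1) + 4^4 + 3 —bump→ 5^(5 + 1) + 5^5 + 3 = 18753 —(−1)→ 18752
18752 —HB5→ 5^(5 + 1) + 5^5 + 2 —bump→ 6^(6 + 1) + 6^6 + 2 = 326594 —(−1)→ 326593
326593 —HB6→ 6^(6 + 1) + 6^6 + 1 —bump→ 7^(7 + 1) + 7^7 + 1 = 6588345 —(−1)→ 6588344
6588344 —HB7→ 7^(7 + 1) + 7^7 —bump→ 8^(8 + 1) + 8^8 = 150994944 —(−1)→ 150994943
150994943 —HB8→ 8^(8 + 1) + 7·8^7 + 7·8^6 + 7·8^5 + 7·8^4 + 7·8^3 + 7·8^2 + 7·8 + 7 —bump→ 9^(9 + 1) + 7·9^7 + 7·9^6 + 7·9^5 + 7·9^4 + 7·9^3 + 7·9^2 + 7·9 + 7 = 3524450281 —(−1)→ 3524450280

8^(8 + 1) + 7·8^7 + 7·8^6 + 7·8^5 + 7·8^4 + 7·8^3 + 7·8^2 + 7·8 + 7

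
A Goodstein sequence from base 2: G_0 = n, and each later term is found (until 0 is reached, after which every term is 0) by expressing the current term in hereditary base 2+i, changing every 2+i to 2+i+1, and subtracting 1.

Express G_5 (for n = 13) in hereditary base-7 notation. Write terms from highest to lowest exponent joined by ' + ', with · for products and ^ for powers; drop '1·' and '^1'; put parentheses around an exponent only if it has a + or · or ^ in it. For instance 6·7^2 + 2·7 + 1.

base 2: 13 = 2^(2 + 1) + 2^2 + 1; at 3: 3^(3 + 1) + 3^3 + 1 = 109; next = 108
base 3: 108 = 3^(3 + 1) + 3^3; at 4: 4^(4 + 1) + 4^4 = 1280; next = 1279
base 4: 1279 = 4^(4 + 1) + 3·4^3 + 3·4^2 + 3·4 + 3; at 5: 5^(5 + 1) + 3·5^3 + 3·5^2 + 3·5 + 3 = 16093; next = 16092
base 5: 16092 = 5^(5 + 1) + 3·5^3 + 3·5^2 + 3·5 + 2; at 6: 6^(6 + 1) + 3·6^3 + 3·6^2 + 3·6 + 2 = 280712; next = 280711
base 6: 280711 = 6^(6 + 1) + 3·6^3 + 3·6^2 + 3·6 + 1; at 7: 7^(7 + 1) + 3·7^3 + 3·7^2 + 3·7 + 1 = 5765999; next = 5765998

7^(7 + 1) + 3·7^3 + 3·7^2 + 3·7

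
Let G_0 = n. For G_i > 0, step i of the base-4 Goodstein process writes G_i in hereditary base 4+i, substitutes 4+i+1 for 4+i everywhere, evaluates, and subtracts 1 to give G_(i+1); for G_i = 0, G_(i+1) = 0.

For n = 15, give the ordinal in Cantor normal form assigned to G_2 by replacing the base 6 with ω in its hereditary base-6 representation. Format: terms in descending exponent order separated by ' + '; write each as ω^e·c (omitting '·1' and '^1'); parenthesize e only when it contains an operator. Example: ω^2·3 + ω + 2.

ω·3 + 1

(0) 15|_4 = 3·4 + 3 ↦ 3·5 + 3|_5 = 18 ⇒ 17
(1) 17|_5 = 3·5 + 2 ↦ 3·6 + 2|_6 = 20 ⇒ 19
(2) 19|_6 = 3·6 + 1 ↦ 3·7 + 1|_7 = 22 ⇒ 21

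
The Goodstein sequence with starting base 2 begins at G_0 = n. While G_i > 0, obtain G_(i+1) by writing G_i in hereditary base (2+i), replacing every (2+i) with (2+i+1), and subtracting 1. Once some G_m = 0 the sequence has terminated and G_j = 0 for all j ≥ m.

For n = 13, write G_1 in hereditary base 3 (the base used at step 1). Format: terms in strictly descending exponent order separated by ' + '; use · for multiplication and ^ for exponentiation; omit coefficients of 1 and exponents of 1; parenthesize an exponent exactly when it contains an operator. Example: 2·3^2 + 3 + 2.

step 0: 13 = 2^(2 + 1) + 2^2 + 1; sub 3 for 2: 3^(3 + 1) + 3^3 + 1; = 109; G_1 = 109−1 = 108
step 1: 108 = 3^(3 + 1) + 3^3; sub 4 for 3: 4^(4 + 1) + 4^4; = 1280; G_2 = 1280−1 = 1279

3^(3 + 1) + 3^3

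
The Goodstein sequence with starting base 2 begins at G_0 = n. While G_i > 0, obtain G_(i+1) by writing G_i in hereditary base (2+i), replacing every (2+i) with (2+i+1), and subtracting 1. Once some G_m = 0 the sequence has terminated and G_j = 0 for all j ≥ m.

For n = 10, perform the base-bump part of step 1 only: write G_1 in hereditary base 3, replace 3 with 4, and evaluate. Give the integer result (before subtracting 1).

[0] 10 ≡ 2^(2 + 1) + 2 (base 2). Lift 3: 84. −1: 83.
[1] 83 ≡ 3^(3 + 1) + 2 (base 3). Lift 4: 1026. −1: 1025.

1026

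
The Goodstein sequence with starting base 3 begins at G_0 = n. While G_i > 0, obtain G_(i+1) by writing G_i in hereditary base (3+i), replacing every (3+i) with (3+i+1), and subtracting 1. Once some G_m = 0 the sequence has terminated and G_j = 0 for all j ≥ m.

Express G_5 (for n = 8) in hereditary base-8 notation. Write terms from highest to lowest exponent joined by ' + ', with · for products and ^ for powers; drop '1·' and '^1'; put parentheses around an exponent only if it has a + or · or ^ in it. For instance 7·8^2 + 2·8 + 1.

8 + 3

G_0 = 8. HB_3(8) = 2·3 + 2. Bump = 10. G_1 = 9.
G_1 = 9. HB_4(9) = 2·4 + 1. Bump = 11. G_2 = 10.
G_2 = 10. HB_5(10) = 2·5. Bump = 12. G_3 = 11.
G_3 = 11. HB_6(11) = 6 + 5. Bump = 12. G_4 = 11.
G_4 = 11. HB_7(11) = 7 + 4. Bump = 12. G_5 = 11.
G_5 = 11. HB_8(11) = 8 + 3. Bump = 12. G_6 = 11.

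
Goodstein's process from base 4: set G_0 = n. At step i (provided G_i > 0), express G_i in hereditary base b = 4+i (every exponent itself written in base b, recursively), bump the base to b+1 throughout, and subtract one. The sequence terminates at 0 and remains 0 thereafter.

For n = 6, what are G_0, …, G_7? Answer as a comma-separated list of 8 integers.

6 —HB4→ 4 + 2 —bump→ 5 + 2 = 7 —(−1)→ 6
6 —HB5→ 5 + 1 —bump→ 6 + 1 = 7 —(−1)→ 6
6 —HB6→ 6 —bump→ 7 = 7 —(−1)→ 6
6 —HB7→ 6 —bump→ 6 = 6 —(−1)→ 5
5 —HB8→ 5 —bump→ 5 = 5 —(−1)→ 4
4 —HB9→ 4 —bump→ 4 = 4 —(−1)→ 3
3 —HB10→ 3 —bump→ 3 = 3 —(−1)→ 2

6, 6, 6, 6, 5, 4, 3, 2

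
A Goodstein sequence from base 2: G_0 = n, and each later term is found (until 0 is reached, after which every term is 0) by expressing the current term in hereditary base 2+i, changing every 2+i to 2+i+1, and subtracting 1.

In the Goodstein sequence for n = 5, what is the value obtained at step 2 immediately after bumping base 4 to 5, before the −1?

base 2: 5 = 2^2 + 1; at 3: 3^3 + 1 = 28; next = 27
base 3: 27 = 3^3; at 4: 4^4 = 256; next = 255
base 4: 255 = 3·4^3 + 3·4^2 + 3·4 + 3; at 5: 3·5^3 + 3·5^2 + 3·5 + 3 = 468; next = 467

468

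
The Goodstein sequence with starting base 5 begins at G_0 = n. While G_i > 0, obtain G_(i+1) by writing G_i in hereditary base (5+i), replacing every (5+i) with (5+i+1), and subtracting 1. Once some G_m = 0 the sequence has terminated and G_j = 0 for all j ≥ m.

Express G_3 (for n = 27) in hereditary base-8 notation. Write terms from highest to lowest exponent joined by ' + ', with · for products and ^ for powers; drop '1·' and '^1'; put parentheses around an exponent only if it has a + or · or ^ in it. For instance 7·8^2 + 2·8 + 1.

7·8 + 7

i=0: 27 = 5^2 + 2 (b=5); 5→6: 6^2 + 2 = 38; 38−1 = 37
i=1: 37 = 6^2 + 1 (b=6); 6→7: 7^2 + 1 = 50; 50−1 = 49
i=2: 49 = 7^2 (b=7); 7→8: 8^2 = 64; 64−1 = 63
i=3: 63 = 7·8 + 7 (b=8); 8→9: 7·9 + 7 = 70; 70−1 = 69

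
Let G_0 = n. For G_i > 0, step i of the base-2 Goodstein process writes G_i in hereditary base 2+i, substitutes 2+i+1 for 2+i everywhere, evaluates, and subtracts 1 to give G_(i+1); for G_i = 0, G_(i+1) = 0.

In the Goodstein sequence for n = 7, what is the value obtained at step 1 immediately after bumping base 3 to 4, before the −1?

260

7 —HB2→ 2^2 + 2 + 1 —bump→ 3^3 + 3 + 1 = 31 —(−1)→ 30
30 —HB3→ 3^3 + 3 —bump→ 4^4 + 4 = 260 —(−1)→ 259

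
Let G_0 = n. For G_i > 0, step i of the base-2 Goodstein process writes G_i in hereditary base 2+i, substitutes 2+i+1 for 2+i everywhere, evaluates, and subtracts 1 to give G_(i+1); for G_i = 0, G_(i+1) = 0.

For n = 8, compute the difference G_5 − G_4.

G_0 = 8. HB_2(8) = 2^(2 + 1). Bump = 81. G_1 = 80.
G_1 = 80. HB_3(80) = 2·3^3 + 2·3^2 + 2·3 + 2. Bump = 554. G_2 = 553.
G_2 = 553. HB_4(553) = 2·4^4 + 2·4^2 + 2·4 + 1. Bump = 6311. G_3 = 6310.
G_3 = 6310. HB_5(6310) = 2·5^5 + 2·5^2 + 2·5. Bump = 93396. G_4 = 93395.
G_4 = 93395. HB_6(93395) = 2·6^6 + 2·6^2 + 6 + 5. Bump = 1647196. G_5 = 1647195.

1553800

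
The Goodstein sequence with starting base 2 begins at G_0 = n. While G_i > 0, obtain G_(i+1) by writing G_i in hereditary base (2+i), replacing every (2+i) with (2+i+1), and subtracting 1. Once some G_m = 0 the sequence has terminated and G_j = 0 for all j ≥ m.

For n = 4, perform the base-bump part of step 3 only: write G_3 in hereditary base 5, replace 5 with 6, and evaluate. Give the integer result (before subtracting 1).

(0) 4|_2 = 2^2 ↦ 3^3|_3 = 27 ⇒ 26
(1) 26|_3 = 2·3^2 + 2·3 + 2 ↦ 2·4^2 + 2·4 + 2|_4 = 42 ⇒ 41
(2) 41|_4 = 2·4^2 + 2·4 + 1 ↦ 2·5^2 + 2·5 + 1|_5 = 61 ⇒ 60
(3) 60|_5 = 2·5^2 + 2·5 ↦ 2·6^2 + 2·6|_6 = 84 ⇒ 83

84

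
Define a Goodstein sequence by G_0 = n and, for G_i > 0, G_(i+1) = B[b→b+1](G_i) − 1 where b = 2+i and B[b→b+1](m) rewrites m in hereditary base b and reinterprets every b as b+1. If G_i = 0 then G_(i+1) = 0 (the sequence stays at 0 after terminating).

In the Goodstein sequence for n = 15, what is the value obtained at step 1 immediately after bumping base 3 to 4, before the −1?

1284

[0] 15 ≡ 2^(2 + 1) + 2^2 + 2 + 1 (base 2). Lift 3: 112. −1: 111.
[1] 111 ≡ 3^(3 + 1) + 3^3 + 3 (base 3). Lift 4: 1284. −1: 1283.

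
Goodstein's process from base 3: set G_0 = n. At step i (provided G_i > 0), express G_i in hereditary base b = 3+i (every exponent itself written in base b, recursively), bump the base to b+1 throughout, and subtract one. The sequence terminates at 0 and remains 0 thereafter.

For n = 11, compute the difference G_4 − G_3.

4

G_0 = 11. HB_3(11) = 3^2 + 2. Bump = 18. G_1 = 17.
G_1 = 17. HB_4(17) = 4^2 + 1. Bump = 26. G_2 = 25.
G_2 = 25. HB_5(25) = 5^2. Bump = 36. G_3 = 35.
G_3 = 35. HB_6(35) = 5·6 + 5. Bump = 40. G_4 = 39.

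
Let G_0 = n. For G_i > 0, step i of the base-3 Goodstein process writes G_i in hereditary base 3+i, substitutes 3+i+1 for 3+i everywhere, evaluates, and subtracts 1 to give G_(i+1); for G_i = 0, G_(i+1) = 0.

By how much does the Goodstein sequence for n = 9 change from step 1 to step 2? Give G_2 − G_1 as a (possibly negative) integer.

G_0 = 9. HB_3(9) = 3^2. Bump = 16. G_1 = 15.
G_1 = 15. HB_4(15) = 3·4 + 3. Bump = 18. G_2 = 17.

2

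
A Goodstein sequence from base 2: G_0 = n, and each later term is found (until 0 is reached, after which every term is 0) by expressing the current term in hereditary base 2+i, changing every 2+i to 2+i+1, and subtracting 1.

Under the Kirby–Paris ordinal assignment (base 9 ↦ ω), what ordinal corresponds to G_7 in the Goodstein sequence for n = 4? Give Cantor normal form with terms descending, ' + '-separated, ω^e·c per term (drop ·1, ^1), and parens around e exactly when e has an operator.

step 0: 4 = 2^2; sub 3 for 2: 3^3; = 27; G_1 = 27−1 = 26
step 1: 26 = 2·3^2 + 2·3 + 2; sub 4 for 3: 2·4^2 + 2·4 + 2; = 42; G_2 = 42−1 = 41
step 2: 41 = 2·4^2 + 2·4 + 1; sub 5 for 4: 2·5^2 + 2·5 + 1; = 61; G_3 = 61−1 = 60
step 3: 60 = 2·5^2 + 2·5; sub 6 for 5: 2·6^2 + 2·6; = 84; G_4 = 84−1 = 83
step 4: 83 = 2·6^2 + 6 + 5; sub 7 for 6: 2·7^2 + 7 + 5; = 110; G_5 = 110−1 = 109
step 5: 109 = 2·7^2 + 7 + 4; sub 8 for 7: 2·8^2 + 8 + 4; = 140; G_6 = 140−1 = 139
step 6: 139 = 2·8^2 + 8 + 3; sub 9 for 8: 2·9^2 + 9 + 3; = 174; G_7 = 174−1 = 173

ω^2·2 + ω + 2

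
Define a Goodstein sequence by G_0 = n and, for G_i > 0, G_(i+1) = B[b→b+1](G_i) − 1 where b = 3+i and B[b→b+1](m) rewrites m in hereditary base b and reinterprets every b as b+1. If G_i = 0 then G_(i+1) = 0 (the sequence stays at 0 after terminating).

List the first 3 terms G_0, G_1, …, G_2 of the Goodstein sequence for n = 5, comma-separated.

base 3: 5 = 3 + 2; at 4: 4 + 2 = 6; next = 5
base 4: 5 = 4 + 1; at 5: 5 + 1 = 6; next = 5

5, 5, 5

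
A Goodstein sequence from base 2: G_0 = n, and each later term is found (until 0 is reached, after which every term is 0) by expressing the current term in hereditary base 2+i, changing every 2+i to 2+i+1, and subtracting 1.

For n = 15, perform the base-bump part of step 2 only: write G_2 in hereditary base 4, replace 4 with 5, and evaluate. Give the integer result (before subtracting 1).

(0) 15|_2 = 2^(2 + 1) + 2^2 + 2 + 1 ↦ 3^(3 + 1) + 3^3 + 3 + 1|_3 = 112 ⇒ 111
(1) 111|_3 = 3^(3 + 1) + 3^3 + 3 ↦ 4^(4 + 1) + 4^4 + 4|_4 = 1284 ⇒ 1283
(2) 1283|_4 = 4^(4 + 1) + 4^4 + 3 ↦ 5^(5 + 1) + 5^5 + 3|_5 = 18753 ⇒ 18752

18753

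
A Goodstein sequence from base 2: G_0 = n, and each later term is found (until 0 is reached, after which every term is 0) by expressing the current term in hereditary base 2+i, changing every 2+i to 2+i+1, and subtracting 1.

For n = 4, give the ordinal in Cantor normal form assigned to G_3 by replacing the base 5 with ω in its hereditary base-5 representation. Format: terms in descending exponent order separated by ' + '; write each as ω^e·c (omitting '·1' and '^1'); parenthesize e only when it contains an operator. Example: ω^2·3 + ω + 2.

ω^2·2 + ω·2

(0) 4|_2 = 2^2 ↦ 3^3|_3 = 27 ⇒ 26
(1) 26|_3 = 2·3^2 + 2·3 + 2 ↦ 2·4^2 + 2·4 + 2|_4 = 42 ⇒ 41
(2) 41|_4 = 2·4^2 + 2·4 + 1 ↦ 2·5^2 + 2·5 + 1|_5 = 61 ⇒ 60
(3) 60|_5 = 2·5^2 + 2·5 ↦ 2·6^2 + 2·6|_6 = 84 ⇒ 83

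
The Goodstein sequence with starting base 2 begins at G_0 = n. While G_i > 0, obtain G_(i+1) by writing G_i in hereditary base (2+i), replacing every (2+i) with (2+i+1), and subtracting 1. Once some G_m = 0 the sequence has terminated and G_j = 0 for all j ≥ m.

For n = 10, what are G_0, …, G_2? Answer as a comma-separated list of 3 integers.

G_0=10  [base 2] 2^(2 + 1) + 2  →[2↦3]→  3^(3 + 1) + 3 = 84  −1 ⇒ G_1=83
G_1=83  [base 3] 3^(3 + 1) + 2  →[3↦4]→  4^(4 + 1) + 2 = 1026  −1 ⇒ G_2=1025

10, 83, 1025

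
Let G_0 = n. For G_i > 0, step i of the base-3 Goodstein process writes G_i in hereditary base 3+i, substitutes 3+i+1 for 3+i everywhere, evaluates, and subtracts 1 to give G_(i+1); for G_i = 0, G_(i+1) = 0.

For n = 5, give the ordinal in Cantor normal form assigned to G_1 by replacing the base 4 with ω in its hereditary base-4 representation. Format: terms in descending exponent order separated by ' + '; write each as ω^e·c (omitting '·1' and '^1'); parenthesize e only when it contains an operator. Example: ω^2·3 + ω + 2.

ω + 1

5 —HB3→ 3 + 2 —bump→ 4 + 2 = 6 —(−1)→ 5
5 —HB4→ 4 + 1 —bump→ 5 + 1 = 6 —(−1)→ 5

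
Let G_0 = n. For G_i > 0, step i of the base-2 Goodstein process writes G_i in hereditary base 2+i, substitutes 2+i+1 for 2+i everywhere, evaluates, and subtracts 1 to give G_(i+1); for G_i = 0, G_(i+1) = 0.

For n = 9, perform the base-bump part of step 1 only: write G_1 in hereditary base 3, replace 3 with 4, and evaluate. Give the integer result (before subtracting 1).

base 2: 9 = 2^(2 + 1) + 1; at 3: 3^(3 + 1) + 1 = 82; next = 81
base 3: 81 = 3^(3 + 1); at 4: 4^(4 + 1) = 1024; next = 1023

1024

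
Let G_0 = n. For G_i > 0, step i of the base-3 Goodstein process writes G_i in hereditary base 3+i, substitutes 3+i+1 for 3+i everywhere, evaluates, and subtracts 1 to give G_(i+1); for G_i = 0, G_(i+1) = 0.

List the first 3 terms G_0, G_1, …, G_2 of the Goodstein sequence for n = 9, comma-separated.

9, 15, 17

G_0=9  [base 3] 3^2  →[3↦4]→  4^2 = 16  −1 ⇒ G_1=15
G_1=15  [base 4] 3·4 + 3  →[4↦5]→  3·5 + 3 = 18  −1 ⇒ G_2=17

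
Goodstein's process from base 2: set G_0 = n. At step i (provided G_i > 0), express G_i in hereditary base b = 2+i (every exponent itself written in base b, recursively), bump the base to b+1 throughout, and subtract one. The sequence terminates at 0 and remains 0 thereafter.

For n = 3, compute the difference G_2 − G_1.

0

3 —HB2→ 2 + 1 —bump→ 3 + 1 = 4 —(−1)→ 3
3 —HB3→ 3 —bump→ 4 = 4 —(−1)→ 3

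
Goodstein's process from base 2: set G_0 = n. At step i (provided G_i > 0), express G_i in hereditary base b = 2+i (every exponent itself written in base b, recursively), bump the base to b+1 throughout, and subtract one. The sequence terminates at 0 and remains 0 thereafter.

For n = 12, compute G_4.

[0] 12 ≡ 2^(2 + 1) + 2^2 (base 2). Lift 3: 108. −1: 107.
[1] 107 ≡ 3^(3 + 1) + 2·3^2 + 2·3 + 2 (base 3). Lift 4: 1066. −1: 1065.
[2] 1065 ≡ 4^(4 + 1) + 2·4^2 + 2·4 + 1 (base 4). Lift 5: 15686. −1: 15685.
[3] 15685 ≡ 5^(5 + 1) + 2·5^2 + 2·5 (base 5). Lift 6: 280020. −1: 280019.
[4] 280019 ≡ 6^(6 + 1) + 2·6^2 + 6 + 5 (base 6). Lift 7: 5764911. −1: 5764910.

280019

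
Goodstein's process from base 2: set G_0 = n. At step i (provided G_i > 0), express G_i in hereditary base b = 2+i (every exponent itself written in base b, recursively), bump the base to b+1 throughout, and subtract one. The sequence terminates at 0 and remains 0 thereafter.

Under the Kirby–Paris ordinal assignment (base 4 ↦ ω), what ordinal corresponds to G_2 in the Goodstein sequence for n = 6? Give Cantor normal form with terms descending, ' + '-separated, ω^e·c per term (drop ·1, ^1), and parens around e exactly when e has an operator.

ω^ω + 1

step 0: 6 = 2^2 + 2; sub 3 for 2: 3^3 + 3; = 30; G_1 = 30−1 = 29
step 1: 29 = 3^3 + 2; sub 4 for 3: 4^4 + 2; = 258; G_2 = 258−1 = 257
step 2: 257 = 4^4 + 1; sub 5 for 4: 5^5 + 1; = 3126; G_3 = 3126−1 = 3125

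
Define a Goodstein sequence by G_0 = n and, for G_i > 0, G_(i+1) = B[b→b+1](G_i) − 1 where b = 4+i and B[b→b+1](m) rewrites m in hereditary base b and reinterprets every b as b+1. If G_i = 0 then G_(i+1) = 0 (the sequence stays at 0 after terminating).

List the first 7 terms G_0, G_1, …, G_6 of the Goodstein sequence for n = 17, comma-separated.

17, 25, 35, 39, 43, 47, 51

step 0: 17 = 4^2 + 1; sub 5 for 4: 5^2 + 1; = 26; G_1 = 26−1 = 25
step 1: 25 = 5^2; sub 6 for 5: 6^2; = 36; G_2 = 36−1 = 35
step 2: 35 = 5·6 + 5; sub 7 for 6: 5·7 + 5; = 40; G_3 = 40−1 = 39
step 3: 39 = 5·7 + 4; sub 8 for 7: 5·8 + 4; = 44; G_4 = 44−1 = 43
step 4: 43 = 5·8 + 3; sub 9 for 8: 5·9 + 3; = 48; G_5 = 48−1 = 47
step 5: 47 = 5·9 + 2; sub 10 for 9: 5·10 + 2; = 52; G_6 = 52−1 = 51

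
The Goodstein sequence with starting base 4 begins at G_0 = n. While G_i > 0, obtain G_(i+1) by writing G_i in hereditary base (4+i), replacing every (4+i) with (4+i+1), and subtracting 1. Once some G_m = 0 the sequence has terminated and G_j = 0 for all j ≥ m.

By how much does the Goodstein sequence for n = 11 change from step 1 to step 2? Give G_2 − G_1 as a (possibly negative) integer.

1

i=0: 11 = 2·4 + 3 (b=4); 4→5: 2·5 + 3 = 13; 13−1 = 12
i=1: 12 = 2·5 + 2 (b=5); 5→6: 2·6 + 2 = 14; 14−1 = 13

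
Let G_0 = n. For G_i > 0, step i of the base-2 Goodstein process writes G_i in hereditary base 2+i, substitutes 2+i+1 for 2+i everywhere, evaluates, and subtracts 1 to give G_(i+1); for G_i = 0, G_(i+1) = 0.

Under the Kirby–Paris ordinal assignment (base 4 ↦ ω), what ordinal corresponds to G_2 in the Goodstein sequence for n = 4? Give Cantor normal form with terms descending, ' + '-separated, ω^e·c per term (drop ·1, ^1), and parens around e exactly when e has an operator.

G_0=4  [base 2] 2^2  →[2↦3]→  3^3 = 27  −1 ⇒ G_1=26
G_1=26  [base 3] 2·3^2 + 2·3 + 2  →[3↦4]→  2·4^2 + 2·4 + 2 = 42  −1 ⇒ G_2=41
G_2=41  [base 4] 2·4^2 + 2·4 + 1  →[4↦5]→  2·5^2 + 2·5 + 1 = 61  −1 ⇒ G_3=60

ω^2·2 + ω·2 + 1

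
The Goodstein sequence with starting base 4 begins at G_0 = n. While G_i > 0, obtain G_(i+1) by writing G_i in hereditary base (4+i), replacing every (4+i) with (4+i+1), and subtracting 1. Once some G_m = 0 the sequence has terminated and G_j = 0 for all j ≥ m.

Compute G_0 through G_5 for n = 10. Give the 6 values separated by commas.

10 —HB4→ 2·4 + 2 —bump→ 2·5 + 2 = 12 —(−1)→ 11
11 —HB5→ 2·5 + 1 —bump→ 2·6 + 1 = 13 —(−1)→ 12
12 —HB6→ 2·6 —bump→ 2·7 = 14 —(−1)→ 13
13 —HB7→ 7 + 6 —bump→ 8 + 6 = 14 —(−1)→ 13
13 —HB8→ 8 + 5 —bump→ 9 + 5 = 14 —(−1)→ 13

10, 11, 12, 13, 13, 13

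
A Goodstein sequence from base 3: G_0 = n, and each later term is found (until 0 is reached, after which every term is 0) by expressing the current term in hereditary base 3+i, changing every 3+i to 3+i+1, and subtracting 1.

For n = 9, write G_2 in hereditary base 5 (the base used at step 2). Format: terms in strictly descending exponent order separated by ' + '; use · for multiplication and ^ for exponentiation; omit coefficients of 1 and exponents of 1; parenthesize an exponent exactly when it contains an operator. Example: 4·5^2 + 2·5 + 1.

9 —HB3→ 3^2 —bump→ 4^2 = 16 —(−1)→ 15
15 —HB4→ 3·4 + 3 —bump→ 3·5 + 3 = 18 —(−1)→ 17
17 —HB5→ 3·5 + 2 —bump→ 3·6 + 2 = 20 —(−1)→ 19

3·5 + 2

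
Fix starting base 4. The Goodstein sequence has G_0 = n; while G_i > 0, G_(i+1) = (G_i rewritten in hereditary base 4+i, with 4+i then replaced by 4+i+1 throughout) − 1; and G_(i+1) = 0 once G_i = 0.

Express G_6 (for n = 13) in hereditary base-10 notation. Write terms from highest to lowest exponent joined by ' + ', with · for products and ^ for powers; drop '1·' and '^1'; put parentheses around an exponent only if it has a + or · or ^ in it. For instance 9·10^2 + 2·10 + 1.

2·10 + 1

G_0 = 13. HB_4(13) = 3·4 + 1. Bump = 16. G_1 = 15.
G_1 = 15. HB_5(15) = 3·5. Bump = 18. G_2 = 17.
G_2 = 17. HB_6(17) = 2·6 + 5. Bump = 19. G_3 = 18.
G_3 = 18. HB_7(18) = 2·7 + 4. Bump = 20. G_4 = 19.
G_4 = 19. HB_8(19) = 2·8 + 3. Bump = 21. G_5 = 20.
G_5 = 20. HB_9(20) = 2·9 + 2. Bump = 22. G_6 = 21.
G_6 = 21. HB_10(21) = 2·10 + 1. Bump = 23. G_7 = 22.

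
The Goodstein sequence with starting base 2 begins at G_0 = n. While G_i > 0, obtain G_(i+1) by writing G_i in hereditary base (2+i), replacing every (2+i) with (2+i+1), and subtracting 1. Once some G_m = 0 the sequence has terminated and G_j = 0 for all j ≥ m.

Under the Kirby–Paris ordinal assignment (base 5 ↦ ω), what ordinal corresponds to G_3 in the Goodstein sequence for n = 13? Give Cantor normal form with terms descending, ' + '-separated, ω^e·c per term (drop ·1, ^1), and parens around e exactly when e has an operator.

(0) 13|_2 = 2^(2 + 1) + 2^2 + 1 ↦ 3^(3 + 1) + 3^3 + 1|_3 = 109 ⇒ 108
(1) 108|_3 = 3^(3 + 1) + 3^3 ↦ 4^(4 + 1) + 4^4|_4 = 1280 ⇒ 1279
(2) 1279|_4 = 4^(4 + 1) + 3·4^3 + 3·4^2 + 3·4 + 3 ↦ 5^(5 + 1) + 3·5^3 + 3·5^2 + 3·5 + 3|_5 = 16093 ⇒ 16092
(3) 16092|_5 = 5^(5 + 1) + 3·5^3 + 3·5^2 + 3·5 + 2 ↦ 6^(6 + 1) + 3·6^3 + 3·6^2 + 3·6 + 2|_6 = 280712 ⇒ 280711

ω^(ω + 1) + ω^3·3 + ω^2·3 + ω·3 + 2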